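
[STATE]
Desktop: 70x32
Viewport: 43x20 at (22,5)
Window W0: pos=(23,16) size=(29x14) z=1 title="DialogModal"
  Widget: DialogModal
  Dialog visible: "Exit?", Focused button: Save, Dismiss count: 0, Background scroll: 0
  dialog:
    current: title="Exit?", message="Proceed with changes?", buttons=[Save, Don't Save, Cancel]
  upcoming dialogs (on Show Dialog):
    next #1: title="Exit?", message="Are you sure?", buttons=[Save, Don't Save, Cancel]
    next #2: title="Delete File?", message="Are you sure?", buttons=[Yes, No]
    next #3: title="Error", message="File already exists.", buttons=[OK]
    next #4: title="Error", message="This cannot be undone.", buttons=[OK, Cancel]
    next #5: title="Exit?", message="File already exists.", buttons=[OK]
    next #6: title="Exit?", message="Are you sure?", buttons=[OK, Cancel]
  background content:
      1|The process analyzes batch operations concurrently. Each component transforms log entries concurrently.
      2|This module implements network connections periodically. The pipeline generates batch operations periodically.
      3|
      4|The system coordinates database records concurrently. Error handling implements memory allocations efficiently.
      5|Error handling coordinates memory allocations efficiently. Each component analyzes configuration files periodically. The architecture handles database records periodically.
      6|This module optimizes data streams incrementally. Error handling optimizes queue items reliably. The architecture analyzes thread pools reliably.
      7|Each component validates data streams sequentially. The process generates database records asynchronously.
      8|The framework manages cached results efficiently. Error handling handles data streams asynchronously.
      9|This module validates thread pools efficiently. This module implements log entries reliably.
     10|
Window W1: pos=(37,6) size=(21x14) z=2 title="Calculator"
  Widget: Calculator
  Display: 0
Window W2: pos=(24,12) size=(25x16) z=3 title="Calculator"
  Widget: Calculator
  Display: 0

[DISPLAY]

                                           
               ┏━━━━━━━━━━━━━━━━━━━┓       
               ┃ Calculator        ┃       
               ┠───────────────────┨       
               ┃                  0┃       
               ┃┌───┬───┬───┬───┐  ┃       
               ┃│ 7 │ 8 │ 9 │ ÷ │  ┃       
  ┏━━━━━━━━━━━━━━━━━━━━━━━┓─┼───┤  ┃       
  ┃ Calculator            ┃ │ × │  ┃       
  ┠───────────────────────┨─┼───┤  ┃       
  ┃                      0┃ │ - │  ┃       
 ┏┃┌───┬───┬───┬───┐      ┃─┼───┤  ┃       
 ┃┃│ 7 │ 8 │ 9 │ ÷ │      ┃ │ + │  ┃       
 ┠┃├───┼───┼───┼───┤      ┃─┴───┘  ┃       
 ┃┃│ 4 │ 5 │ 6 │ × │      ┃━━━━━━━━┛       
 ┃┃├───┼───┼───┼───┤      ┃tw┃             
 ┃┃│ 1 │ 2 │ 3 │ - │      ┃  ┃             
 ┃┃├───┼───┼───┼───┤      ┃ta┃             
 ┃┃│ 0 │ . │ = │ + │      ┃s ┃             
 ┃┃├───┼───┼───┼───┤      ┃a ┃             


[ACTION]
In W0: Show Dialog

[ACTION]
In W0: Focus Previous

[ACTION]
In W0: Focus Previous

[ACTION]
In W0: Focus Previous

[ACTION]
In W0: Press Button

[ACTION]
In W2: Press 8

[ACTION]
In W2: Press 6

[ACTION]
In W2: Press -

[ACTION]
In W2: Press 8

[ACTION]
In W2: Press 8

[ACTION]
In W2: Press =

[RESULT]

                                           
               ┏━━━━━━━━━━━━━━━━━━━┓       
               ┃ Calculator        ┃       
               ┠───────────────────┨       
               ┃                  0┃       
               ┃┌───┬───┬───┬───┐  ┃       
               ┃│ 7 │ 8 │ 9 │ ÷ │  ┃       
  ┏━━━━━━━━━━━━━━━━━━━━━━━┓─┼───┤  ┃       
  ┃ Calculator            ┃ │ × │  ┃       
  ┠───────────────────────┨─┼───┤  ┃       
  ┃                     -2┃ │ - │  ┃       
 ┏┃┌───┬───┬───┬───┐      ┃─┼───┤  ┃       
 ┃┃│ 7 │ 8 │ 9 │ ÷ │      ┃ │ + │  ┃       
 ┠┃├───┼───┼───┼───┤      ┃─┴───┘  ┃       
 ┃┃│ 4 │ 5 │ 6 │ × │      ┃━━━━━━━━┛       
 ┃┃├───┼───┼───┼───┤      ┃tw┃             
 ┃┃│ 1 │ 2 │ 3 │ - │      ┃  ┃             
 ┃┃├───┼───┼───┼───┤      ┃ta┃             
 ┃┃│ 0 │ . │ = │ + │      ┃s ┃             
 ┃┃├───┼───┼───┼───┤      ┃a ┃             


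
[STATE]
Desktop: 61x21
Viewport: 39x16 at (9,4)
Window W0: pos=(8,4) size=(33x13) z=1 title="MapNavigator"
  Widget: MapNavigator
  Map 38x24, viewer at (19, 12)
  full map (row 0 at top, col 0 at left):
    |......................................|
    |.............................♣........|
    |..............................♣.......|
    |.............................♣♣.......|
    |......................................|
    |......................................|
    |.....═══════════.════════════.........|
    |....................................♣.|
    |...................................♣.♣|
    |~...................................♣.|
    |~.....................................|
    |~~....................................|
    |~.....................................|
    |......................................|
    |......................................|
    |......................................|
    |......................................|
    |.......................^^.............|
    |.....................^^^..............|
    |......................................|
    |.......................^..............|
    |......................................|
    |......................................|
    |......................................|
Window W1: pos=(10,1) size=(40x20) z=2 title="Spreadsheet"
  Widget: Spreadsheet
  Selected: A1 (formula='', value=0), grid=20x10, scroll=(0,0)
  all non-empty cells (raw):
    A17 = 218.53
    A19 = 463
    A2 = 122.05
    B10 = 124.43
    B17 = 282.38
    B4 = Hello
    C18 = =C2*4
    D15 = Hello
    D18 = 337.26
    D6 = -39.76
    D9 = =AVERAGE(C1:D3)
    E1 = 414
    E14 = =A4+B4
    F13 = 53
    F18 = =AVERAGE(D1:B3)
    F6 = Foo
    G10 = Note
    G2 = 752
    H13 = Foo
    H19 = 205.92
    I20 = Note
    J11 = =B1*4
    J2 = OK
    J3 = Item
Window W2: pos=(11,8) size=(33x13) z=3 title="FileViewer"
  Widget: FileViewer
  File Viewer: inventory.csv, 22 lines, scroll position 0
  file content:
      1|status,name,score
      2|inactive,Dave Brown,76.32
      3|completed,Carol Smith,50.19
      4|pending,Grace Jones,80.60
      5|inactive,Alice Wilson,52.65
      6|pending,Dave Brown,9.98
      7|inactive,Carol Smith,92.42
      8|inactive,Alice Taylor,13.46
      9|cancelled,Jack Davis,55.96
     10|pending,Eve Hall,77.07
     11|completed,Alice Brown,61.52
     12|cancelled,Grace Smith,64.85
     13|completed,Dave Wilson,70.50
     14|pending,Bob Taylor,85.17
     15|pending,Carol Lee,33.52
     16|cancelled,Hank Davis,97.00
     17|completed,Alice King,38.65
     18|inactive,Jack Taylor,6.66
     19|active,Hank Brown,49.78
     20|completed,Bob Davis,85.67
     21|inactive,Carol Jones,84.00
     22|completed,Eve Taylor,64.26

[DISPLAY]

━┃A1:                                  
 ┃       A       B       C       D     
─┃-------------------------------------
.┃  1      [0]       0       0       0 
.┃┏━━━━━━━━━━━━━━━━━━━━━━━━━━━━━━━┓  0 
.┃┃ FileViewer                    ┃  0 
.┃┠───────────────────────────────┨  0 
.┃┃status,name,score             ▲┃  0 
.┃┃inactive,Dave Brown,76.32     █┃.76 
.┃┃completed,Carol Smith,50.19   ░┃  0 
.┃┃pending,Grace Jones,80.60     ░┃  0 
.┃┃inactive,Alice Wilson,52.65   ░┃  0 
━┃┃pending,Dave Brown,9.98       ░┃  0 
 ┃┃inactive,Carol Smith,92.42    ░┃  0 
 ┃┃inactive,Alice Taylor,13.46   ░┃  0 
 ┃┃cancelled,Jack Davis,55.96    ▼┃  0 


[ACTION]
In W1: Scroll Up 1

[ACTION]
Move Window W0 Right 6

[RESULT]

 ┃A1:                                  
 ┃       A       B       C       D     
 ┃-------------------------------------
 ┃  1      [0]       0       0       0 
 ┃┏━━━━━━━━━━━━━━━━━━━━━━━━━━━━━━━┓  0 
 ┃┃ FileViewer                    ┃  0 
 ┃┠───────────────────────────────┨  0 
 ┃┃status,name,score             ▲┃  0 
 ┃┃inactive,Dave Brown,76.32     █┃.76 
 ┃┃completed,Carol Smith,50.19   ░┃  0 
 ┃┃pending,Grace Jones,80.60     ░┃  0 
 ┃┃inactive,Alice Wilson,52.65   ░┃  0 
 ┃┃pending,Dave Brown,9.98       ░┃  0 
 ┃┃inactive,Carol Smith,92.42    ░┃  0 
 ┃┃inactive,Alice Taylor,13.46   ░┃  0 
 ┃┃cancelled,Jack Davis,55.96    ▼┃  0 


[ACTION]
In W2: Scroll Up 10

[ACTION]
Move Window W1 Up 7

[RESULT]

 ┃       A       B       C       D     
 ┃-------------------------------------
 ┃  1      [0]       0       0       0 
 ┃  2   122.05       0       0       0 
 ┃┏━━━━━━━━━━━━━━━━━━━━━━━━━━━━━━━┓  0 
 ┃┃ FileViewer                    ┃  0 
 ┃┠───────────────────────────────┨  0 
 ┃┃status,name,score             ▲┃.76 
 ┃┃inactive,Dave Brown,76.32     █┃  0 
 ┃┃completed,Carol Smith,50.19   ░┃  0 
 ┃┃pending,Grace Jones,80.60     ░┃  0 
 ┃┃inactive,Alice Wilson,52.65   ░┃  0 
 ┃┃pending,Dave Brown,9.98       ░┃  0 
 ┃┃inactive,Carol Smith,92.42    ░┃  0 
 ┃┃inactive,Alice Taylor,13.46   ░┃  0 
 ┗┃cancelled,Jack Davis,55.96    ▼┃━━━━


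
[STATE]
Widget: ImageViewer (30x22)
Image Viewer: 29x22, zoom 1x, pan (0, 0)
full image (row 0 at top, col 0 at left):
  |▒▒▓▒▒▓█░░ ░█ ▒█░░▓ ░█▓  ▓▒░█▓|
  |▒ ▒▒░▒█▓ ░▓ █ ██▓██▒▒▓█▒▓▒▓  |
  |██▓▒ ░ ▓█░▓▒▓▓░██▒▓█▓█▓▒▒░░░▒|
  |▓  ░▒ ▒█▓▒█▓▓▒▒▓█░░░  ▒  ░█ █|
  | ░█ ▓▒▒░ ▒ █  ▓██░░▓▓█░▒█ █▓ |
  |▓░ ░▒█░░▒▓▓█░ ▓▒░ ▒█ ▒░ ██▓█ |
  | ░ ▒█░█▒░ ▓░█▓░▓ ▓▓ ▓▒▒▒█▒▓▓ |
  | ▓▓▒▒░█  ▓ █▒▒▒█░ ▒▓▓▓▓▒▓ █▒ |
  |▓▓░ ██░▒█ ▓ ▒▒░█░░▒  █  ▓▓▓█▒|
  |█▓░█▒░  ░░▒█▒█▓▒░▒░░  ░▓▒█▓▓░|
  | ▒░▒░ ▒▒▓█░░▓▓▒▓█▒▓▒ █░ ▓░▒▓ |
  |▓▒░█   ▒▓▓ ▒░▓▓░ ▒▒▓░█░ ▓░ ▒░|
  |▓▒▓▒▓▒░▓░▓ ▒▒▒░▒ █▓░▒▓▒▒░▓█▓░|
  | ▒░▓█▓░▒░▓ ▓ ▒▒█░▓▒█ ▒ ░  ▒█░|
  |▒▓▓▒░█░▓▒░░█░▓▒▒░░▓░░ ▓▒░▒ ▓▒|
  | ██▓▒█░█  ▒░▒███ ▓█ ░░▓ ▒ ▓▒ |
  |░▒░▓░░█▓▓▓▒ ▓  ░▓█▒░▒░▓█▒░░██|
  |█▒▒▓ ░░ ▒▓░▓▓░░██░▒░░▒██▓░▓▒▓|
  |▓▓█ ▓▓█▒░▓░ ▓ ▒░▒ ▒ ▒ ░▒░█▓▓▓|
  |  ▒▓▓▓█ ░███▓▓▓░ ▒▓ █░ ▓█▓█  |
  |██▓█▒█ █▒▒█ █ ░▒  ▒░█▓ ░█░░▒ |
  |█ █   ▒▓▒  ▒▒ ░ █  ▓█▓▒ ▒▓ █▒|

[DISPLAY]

▒▒▓▒▒▓█░░ ░█ ▒█░░▓ ░█▓  ▓▒░█▓ 
▒ ▒▒░▒█▓ ░▓ █ ██▓██▒▒▓█▒▓▒▓   
██▓▒ ░ ▓█░▓▒▓▓░██▒▓█▓█▓▒▒░░░▒ 
▓  ░▒ ▒█▓▒█▓▓▒▒▓█░░░  ▒  ░█ █ 
 ░█ ▓▒▒░ ▒ █  ▓██░░▓▓█░▒█ █▓  
▓░ ░▒█░░▒▓▓█░ ▓▒░ ▒█ ▒░ ██▓█  
 ░ ▒█░█▒░ ▓░█▓░▓ ▓▓ ▓▒▒▒█▒▓▓  
 ▓▓▒▒░█  ▓ █▒▒▒█░ ▒▓▓▓▓▒▓ █▒  
▓▓░ ██░▒█ ▓ ▒▒░█░░▒  █  ▓▓▓█▒ 
█▓░█▒░  ░░▒█▒█▓▒░▒░░  ░▓▒█▓▓░ 
 ▒░▒░ ▒▒▓█░░▓▓▒▓█▒▓▒ █░ ▓░▒▓  
▓▒░█   ▒▓▓ ▒░▓▓░ ▒▒▓░█░ ▓░ ▒░ 
▓▒▓▒▓▒░▓░▓ ▒▒▒░▒ █▓░▒▓▒▒░▓█▓░ 
 ▒░▓█▓░▒░▓ ▓ ▒▒█░▓▒█ ▒ ░  ▒█░ 
▒▓▓▒░█░▓▒░░█░▓▒▒░░▓░░ ▓▒░▒ ▓▒ 
 ██▓▒█░█  ▒░▒███ ▓█ ░░▓ ▒ ▓▒  
░▒░▓░░█▓▓▓▒ ▓  ░▓█▒░▒░▓█▒░░██ 
█▒▒▓ ░░ ▒▓░▓▓░░██░▒░░▒██▓░▓▒▓ 
▓▓█ ▓▓█▒░▓░ ▓ ▒░▒ ▒ ▒ ░▒░█▓▓▓ 
  ▒▓▓▓█ ░███▓▓▓░ ▒▓ █░ ▓█▓█   
██▓█▒█ █▒▒█ █ ░▒  ▒░█▓ ░█░░▒  
█ █   ▒▓▒  ▒▒ ░ █  ▓█▓▒ ▒▓ █▒ 


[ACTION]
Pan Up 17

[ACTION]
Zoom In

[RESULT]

▒▒▒▒▓▓▒▒▒▒▓▓██░░░░  ░░██  ▒▒██
▒▒▒▒▓▓▒▒▒▒▓▓██░░░░  ░░██  ▒▒██
▒▒  ▒▒▒▒░░▒▒██▓▓  ░░▓▓  ██  ██
▒▒  ▒▒▒▒░░▒▒██▓▓  ░░▓▓  ██  ██
████▓▓▒▒  ░░  ▓▓██░░▓▓▒▒▓▓▓▓░░
████▓▓▒▒  ░░  ▓▓██░░▓▓▒▒▓▓▓▓░░
▓▓    ░░▒▒  ▒▒██▓▓▒▒██▓▓▓▓▒▒▒▒
▓▓    ░░▒▒  ▒▒██▓▓▒▒██▓▓▓▓▒▒▒▒
  ░░██  ▓▓▒▒▒▒░░  ▒▒  ██    ▓▓
  ░░██  ▓▓▒▒▒▒░░  ▒▒  ██    ▓▓
▓▓░░  ░░▒▒██░░░░▒▒▓▓▓▓██░░  ▓▓
▓▓░░  ░░▒▒██░░░░▒▒▓▓▓▓██░░  ▓▓
  ░░  ▒▒██░░██▒▒░░  ▓▓░░██▓▓░░
  ░░  ▒▒██░░██▒▒░░  ▓▓░░██▓▓░░
  ▓▓▓▓▒▒▒▒░░██    ▓▓  ██▒▒▒▒▒▒
  ▓▓▓▓▒▒▒▒░░██    ▓▓  ██▒▒▒▒▒▒
▓▓▓▓░░  ████░░▒▒██  ▓▓  ▒▒▒▒░░
▓▓▓▓░░  ████░░▒▒██  ▓▓  ▒▒▒▒░░
██▓▓░░██▒▒░░    ░░░░▒▒██▒▒██▓▓
██▓▓░░██▒▒░░    ░░░░▒▒██▒▒██▓▓
  ▒▒░░▒▒░░  ▒▒▒▒▓▓██░░░░▓▓▓▓▒▒
  ▒▒░░▒▒░░  ▒▒▒▒▓▓██░░░░▓▓▓▓▒▒


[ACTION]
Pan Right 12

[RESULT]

██░░░░  ░░██  ▒▒██░░░░▓▓  ░░██
██░░░░  ░░██  ▒▒██░░░░▓▓  ░░██
██▓▓  ░░▓▓  ██  ████▓▓████▒▒▒▒
██▓▓  ░░▓▓  ██  ████▓▓████▒▒▒▒
  ▓▓██░░▓▓▒▒▓▓▓▓░░████▒▒▓▓██▓▓
  ▓▓██░░▓▓▒▒▓▓▓▓░░████▒▒▓▓██▓▓
▒▒██▓▓▒▒██▓▓▓▓▒▒▒▒▓▓██░░░░░░  
▒▒██▓▓▒▒██▓▓▓▓▒▒▒▒▓▓██░░░░░░  
▒▒░░  ▒▒  ██    ▓▓████░░░░▓▓▓▓
▒▒░░  ▒▒  ██    ▓▓████░░░░▓▓▓▓
░░░░▒▒▓▓▓▓██░░  ▓▓▒▒░░  ▒▒██  
░░░░▒▒▓▓▓▓██░░  ▓▓▒▒░░  ▒▒██  
██▒▒░░  ▓▓░░██▓▓░░▓▓  ▓▓▓▓  ▓▓
██▒▒░░  ▓▓░░██▓▓░░▓▓  ▓▓▓▓  ▓▓
██    ▓▓  ██▒▒▒▒▒▒██░░  ▒▒▓▓▓▓
██    ▓▓  ██▒▒▒▒▒▒██░░  ▒▒▓▓▓▓
░░▒▒██  ▓▓  ▒▒▒▒░░██░░░░▒▒    
░░▒▒██  ▓▓  ▒▒▒▒░░██░░░░▒▒    
    ░░░░▒▒██▒▒██▓▓▒▒░░▒▒░░░░  
    ░░░░▒▒██▒▒██▓▓▒▒░░▒▒░░░░  
▒▒▒▒▓▓██░░░░▓▓▓▓▒▒▓▓██▒▒▓▓▒▒  
▒▒▒▒▓▓██░░░░▓▓▓▓▒▒▓▓██▒▒▓▓▒▒  


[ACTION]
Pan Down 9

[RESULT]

▒▒░░  ▒▒  ██    ▓▓████░░░░▓▓▓▓
░░░░▒▒▓▓▓▓██░░  ▓▓▒▒░░  ▒▒██  
░░░░▒▒▓▓▓▓██░░  ▓▓▒▒░░  ▒▒██  
██▒▒░░  ▓▓░░██▓▓░░▓▓  ▓▓▓▓  ▓▓
██▒▒░░  ▓▓░░██▓▓░░▓▓  ▓▓▓▓  ▓▓
██    ▓▓  ██▒▒▒▒▒▒██░░  ▒▒▓▓▓▓
██    ▓▓  ██▒▒▒▒▒▒██░░  ▒▒▓▓▓▓
░░▒▒██  ▓▓  ▒▒▒▒░░██░░░░▒▒    
░░▒▒██  ▓▓  ▒▒▒▒░░██░░░░▒▒    
    ░░░░▒▒██▒▒██▓▓▒▒░░▒▒░░░░  
    ░░░░▒▒██▒▒██▓▓▒▒░░▒▒░░░░  
▒▒▒▒▓▓██░░░░▓▓▓▓▒▒▓▓██▒▒▓▓▒▒  
▒▒▒▒▓▓██░░░░▓▓▓▓▒▒▓▓██▒▒▓▓▒▒  
  ▒▒▓▓▓▓  ▒▒░░▓▓▓▓░░  ▒▒▒▒▓▓░░
  ▒▒▓▓▓▓  ▒▒░░▓▓▓▓░░  ▒▒▒▒▓▓░░
░░▓▓░░▓▓  ▒▒▒▒▒▒░░▒▒  ██▓▓░░▒▒
░░▓▓░░▓▓  ▒▒▒▒▒▒░░▒▒  ██▓▓░░▒▒
░░▒▒░░▓▓  ▓▓  ▒▒▒▒██░░▓▓▒▒██  
░░▒▒░░▓▓  ▓▓  ▒▒▒▒██░░▓▓▒▒██  
░░▓▓▒▒░░░░██░░▓▓▒▒▒▒░░░░▓▓░░░░
░░▓▓▒▒░░░░██░░▓▓▒▒▒▒░░░░▓▓░░░░
░░██    ▒▒░░▒▒██████  ▓▓██  ░░


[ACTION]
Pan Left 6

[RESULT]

  ▓▓▒▒▒▒░░  ▒▒  ██    ▓▓████░░
░░▒▒██░░░░▒▒▓▓▓▓██░░  ▓▓▒▒░░  
░░▒▒██░░░░▒▒▓▓▓▓██░░  ▓▓▒▒░░  
▒▒██░░██▒▒░░  ▓▓░░██▓▓░░▓▓  ▓▓
▒▒██░░██▒▒░░  ▓▓░░██▓▓░░▓▓  ▓▓
▒▒▒▒░░██    ▓▓  ██▒▒▒▒▒▒██░░  
▒▒▒▒░░██    ▓▓  ██▒▒▒▒▒▒██░░  
  ████░░▒▒██  ▓▓  ▒▒▒▒░░██░░░░
  ████░░▒▒██  ▓▓  ▒▒▒▒░░██░░░░
██▒▒░░    ░░░░▒▒██▒▒██▓▓▒▒░░▒▒
██▒▒░░    ░░░░▒▒██▒▒██▓▓▒▒░░▒▒
▒▒░░  ▒▒▒▒▓▓██░░░░▓▓▓▓▒▒▓▓██▒▒
▒▒░░  ▒▒▒▒▓▓██░░░░▓▓▓▓▒▒▓▓██▒▒
██      ▒▒▓▓▓▓  ▒▒░░▓▓▓▓░░  ▒▒
██      ▒▒▓▓▓▓  ▒▒░░▓▓▓▓░░  ▒▒
▒▒▓▓▒▒░░▓▓░░▓▓  ▒▒▒▒▒▒░░▒▒  ██
▒▒▓▓▒▒░░▓▓░░▓▓  ▒▒▒▒▒▒░░▒▒  ██
▓▓██▓▓░░▒▒░░▓▓  ▓▓  ▒▒▒▒██░░▓▓
▓▓██▓▓░░▒▒░░▓▓  ▓▓  ▒▒▒▒██░░▓▓
▒▒░░██░░▓▓▒▒░░░░██░░▓▓▒▒▒▒░░░░
▒▒░░██░░▓▓▒▒░░░░██░░▓▓▒▒▒▒░░░░
▓▓▒▒██░░██    ▒▒░░▒▒██████  ▓▓


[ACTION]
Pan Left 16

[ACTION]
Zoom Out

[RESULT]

█▓░█▒░  ░░▒█▒█▓▒░▒░░  ░▓▒█▓▓░ 
 ▒░▒░ ▒▒▓█░░▓▓▒▓█▒▓▒ █░ ▓░▒▓  
▓▒░█   ▒▓▓ ▒░▓▓░ ▒▒▓░█░ ▓░ ▒░ 
▓▒▓▒▓▒░▓░▓ ▒▒▒░▒ █▓░▒▓▒▒░▓█▓░ 
 ▒░▓█▓░▒░▓ ▓ ▒▒█░▓▒█ ▒ ░  ▒█░ 
▒▓▓▒░█░▓▒░░█░▓▒▒░░▓░░ ▓▒░▒ ▓▒ 
 ██▓▒█░█  ▒░▒███ ▓█ ░░▓ ▒ ▓▒  
░▒░▓░░█▓▓▓▒ ▓  ░▓█▒░▒░▓█▒░░██ 
█▒▒▓ ░░ ▒▓░▓▓░░██░▒░░▒██▓░▓▒▓ 
▓▓█ ▓▓█▒░▓░ ▓ ▒░▒ ▒ ▒ ░▒░█▓▓▓ 
  ▒▓▓▓█ ░███▓▓▓░ ▒▓ █░ ▓█▓█   
██▓█▒█ █▒▒█ █ ░▒  ▒░█▓ ░█░░▒  
█ █   ▒▓▒  ▒▒ ░ █  ▓█▓▒ ▒▓ █▒ 
                              
                              
                              
                              
                              
                              
                              
                              
                              


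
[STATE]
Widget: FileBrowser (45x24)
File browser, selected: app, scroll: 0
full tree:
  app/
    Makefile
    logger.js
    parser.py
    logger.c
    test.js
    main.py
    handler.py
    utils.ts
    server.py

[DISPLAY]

> [-] app/                                   
    Makefile                                 
    logger.js                                
    parser.py                                
    logger.c                                 
    test.js                                  
    main.py                                  
    handler.py                               
    utils.ts                                 
    server.py                                
                                             
                                             
                                             
                                             
                                             
                                             
                                             
                                             
                                             
                                             
                                             
                                             
                                             
                                             


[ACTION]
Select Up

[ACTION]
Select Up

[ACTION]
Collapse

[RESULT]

> [+] app/                                   
                                             
                                             
                                             
                                             
                                             
                                             
                                             
                                             
                                             
                                             
                                             
                                             
                                             
                                             
                                             
                                             
                                             
                                             
                                             
                                             
                                             
                                             
                                             


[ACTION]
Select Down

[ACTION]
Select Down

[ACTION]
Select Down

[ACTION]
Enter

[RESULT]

> [-] app/                                   
    Makefile                                 
    logger.js                                
    parser.py                                
    logger.c                                 
    test.js                                  
    main.py                                  
    handler.py                               
    utils.ts                                 
    server.py                                
                                             
                                             
                                             
                                             
                                             
                                             
                                             
                                             
                                             
                                             
                                             
                                             
                                             
                                             


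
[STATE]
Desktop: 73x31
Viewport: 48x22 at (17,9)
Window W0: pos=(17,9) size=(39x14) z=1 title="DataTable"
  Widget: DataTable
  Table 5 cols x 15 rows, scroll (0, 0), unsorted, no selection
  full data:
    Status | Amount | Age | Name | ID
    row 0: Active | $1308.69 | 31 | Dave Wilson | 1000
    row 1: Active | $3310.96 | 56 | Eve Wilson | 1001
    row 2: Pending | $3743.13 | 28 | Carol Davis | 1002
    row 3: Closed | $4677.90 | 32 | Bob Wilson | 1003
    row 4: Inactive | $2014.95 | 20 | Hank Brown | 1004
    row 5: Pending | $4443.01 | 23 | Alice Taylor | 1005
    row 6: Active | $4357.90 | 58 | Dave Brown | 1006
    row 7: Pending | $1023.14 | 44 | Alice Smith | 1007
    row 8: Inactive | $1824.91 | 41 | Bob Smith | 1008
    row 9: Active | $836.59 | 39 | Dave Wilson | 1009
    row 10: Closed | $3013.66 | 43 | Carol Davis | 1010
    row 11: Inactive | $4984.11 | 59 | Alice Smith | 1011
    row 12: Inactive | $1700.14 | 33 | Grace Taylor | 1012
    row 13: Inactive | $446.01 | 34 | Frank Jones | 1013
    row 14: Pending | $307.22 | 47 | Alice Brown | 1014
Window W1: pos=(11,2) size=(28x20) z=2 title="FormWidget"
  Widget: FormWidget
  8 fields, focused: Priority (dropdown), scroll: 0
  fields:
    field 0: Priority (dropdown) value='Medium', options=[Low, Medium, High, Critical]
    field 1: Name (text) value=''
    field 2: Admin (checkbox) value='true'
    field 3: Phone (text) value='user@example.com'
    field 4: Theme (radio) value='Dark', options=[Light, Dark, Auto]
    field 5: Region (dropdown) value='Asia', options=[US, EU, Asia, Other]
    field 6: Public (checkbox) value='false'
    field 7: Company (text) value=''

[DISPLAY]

me:      ( ) Light  (┃━━━━━━━━━━━━━━━━┓         
ion:     [Asia     ▼]┃                ┃         
lic:     [ ]         ┃────────────────┨         
pany:    [          ]┃│Name        │ID┃         
                     ┃┼────────────┼──┃         
                     ┃│Dave Wilson │10┃         
                     ┃│Eve Wilson  │10┃         
                     ┃│Carol Davis │10┃         
                     ┃│Bob Wilson  │10┃         
                     ┃│Hank Brown  │10┃         
                     ┃│Alice Taylor│10┃         
                     ┃│Dave Brown  │10┃         
━━━━━━━━━━━━━━━━━━━━━┛│Alice Smith │10┃         
┗━━━━━━━━━━━━━━━━━━━━━━━━━━━━━━━━━━━━━┛         
                                                
                                                
                                                
                                                
                                                
                                                
                                                
                                                


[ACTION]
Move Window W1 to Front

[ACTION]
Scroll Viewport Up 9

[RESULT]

                                                
                                                
━━━━━━━━━━━━━━━━━━━━━┓                          
Widget               ┃                          
─────────────────────┨                          
ority:   [Medium   ▼]┃                          
e:       [          ]┃                          
in:      [x]         ┃                          
ne:      [user@examp]┃                          
me:      ( ) Light  (┃━━━━━━━━━━━━━━━━┓         
ion:     [Asia     ▼]┃                ┃         
lic:     [ ]         ┃────────────────┨         
pany:    [          ]┃│Name        │ID┃         
                     ┃┼────────────┼──┃         
                     ┃│Dave Wilson │10┃         
                     ┃│Eve Wilson  │10┃         
                     ┃│Carol Davis │10┃         
                     ┃│Bob Wilson  │10┃         
                     ┃│Hank Brown  │10┃         
                     ┃│Alice Taylor│10┃         
                     ┃│Dave Brown  │10┃         
━━━━━━━━━━━━━━━━━━━━━┛│Alice Smith │10┃         


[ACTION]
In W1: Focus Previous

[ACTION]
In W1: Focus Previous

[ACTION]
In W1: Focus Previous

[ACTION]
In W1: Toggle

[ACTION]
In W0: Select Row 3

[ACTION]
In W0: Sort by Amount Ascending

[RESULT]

                                                
                                                
━━━━━━━━━━━━━━━━━━━━━┓                          
Widget               ┃                          
─────────────────────┨                          
ority:   [Medium   ▼]┃                          
e:       [          ]┃                          
in:      [x]         ┃                          
ne:      [user@examp]┃                          
me:      ( ) Light  (┃━━━━━━━━━━━━━━━━┓         
ion:     [Asia     ▼]┃                ┃         
lic:     [ ]         ┃────────────────┨         
pany:    [          ]┃│Name        │ID┃         
                     ┃┼────────────┼──┃         
                     ┃│Alice Brown │10┃         
                     ┃│Frank Jones │10┃         
                     ┃│Dave Wilson │10┃         
                     ┃│Alice Smith │10┃         
                     ┃│Dave Wilson │10┃         
                     ┃│Grace Taylor│10┃         
                     ┃│Bob Smith   │10┃         
━━━━━━━━━━━━━━━━━━━━━┛│Hank Brown  │10┃         


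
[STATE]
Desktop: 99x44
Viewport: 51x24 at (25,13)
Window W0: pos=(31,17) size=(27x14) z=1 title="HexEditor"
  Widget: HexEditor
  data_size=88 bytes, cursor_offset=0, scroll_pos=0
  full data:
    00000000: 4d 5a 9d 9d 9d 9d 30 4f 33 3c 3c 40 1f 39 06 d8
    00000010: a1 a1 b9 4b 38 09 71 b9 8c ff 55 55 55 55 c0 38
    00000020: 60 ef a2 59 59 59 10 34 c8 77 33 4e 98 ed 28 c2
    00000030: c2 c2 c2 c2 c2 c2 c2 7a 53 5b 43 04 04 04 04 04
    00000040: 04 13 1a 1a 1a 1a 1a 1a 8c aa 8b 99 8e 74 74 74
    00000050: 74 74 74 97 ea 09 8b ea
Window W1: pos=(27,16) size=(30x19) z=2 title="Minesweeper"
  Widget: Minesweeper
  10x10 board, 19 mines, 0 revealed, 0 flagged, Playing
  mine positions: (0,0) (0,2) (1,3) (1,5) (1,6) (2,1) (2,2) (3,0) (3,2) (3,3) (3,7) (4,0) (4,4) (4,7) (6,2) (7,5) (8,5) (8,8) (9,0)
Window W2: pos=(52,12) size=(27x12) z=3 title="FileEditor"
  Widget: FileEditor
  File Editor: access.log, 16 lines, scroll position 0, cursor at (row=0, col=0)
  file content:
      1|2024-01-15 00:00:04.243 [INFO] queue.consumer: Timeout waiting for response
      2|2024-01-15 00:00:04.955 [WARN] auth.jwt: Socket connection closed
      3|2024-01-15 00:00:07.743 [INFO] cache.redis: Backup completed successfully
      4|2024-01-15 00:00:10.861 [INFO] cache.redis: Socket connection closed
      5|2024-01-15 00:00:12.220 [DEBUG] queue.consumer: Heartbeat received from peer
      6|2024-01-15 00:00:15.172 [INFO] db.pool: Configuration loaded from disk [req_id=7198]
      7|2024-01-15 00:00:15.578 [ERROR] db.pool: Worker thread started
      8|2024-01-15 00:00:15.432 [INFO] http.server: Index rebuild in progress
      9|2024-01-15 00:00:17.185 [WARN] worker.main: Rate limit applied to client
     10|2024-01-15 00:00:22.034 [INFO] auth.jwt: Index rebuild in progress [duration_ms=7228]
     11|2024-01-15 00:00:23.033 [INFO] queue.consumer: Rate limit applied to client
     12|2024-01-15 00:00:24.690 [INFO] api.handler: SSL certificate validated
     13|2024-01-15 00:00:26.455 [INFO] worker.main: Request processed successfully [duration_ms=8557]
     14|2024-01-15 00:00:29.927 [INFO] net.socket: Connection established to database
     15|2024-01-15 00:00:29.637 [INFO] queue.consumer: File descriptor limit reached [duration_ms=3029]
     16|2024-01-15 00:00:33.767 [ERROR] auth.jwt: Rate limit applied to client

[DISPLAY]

                           ┃ FileEditor            
                           ┠───────────────────────
                           ┃█024-01-15 00:00:04.243
  ┏━━━━━━━━━━━━━━━━━━━━━━━━┃2024-01-15 00:00:04.955
  ┃ Minesweeper            ┃2024-01-15 00:00:07.743
  ┠────────────────────────┃2024-01-15 00:00:10.861
  ┃■■■■■■■■■■              ┃2024-01-15 00:00:12.220
  ┃■■■■■■■■■■              ┃2024-01-15 00:00:15.172
  ┃■■■■■■■■■■              ┃2024-01-15 00:00:15.578
  ┃■■■■■■■■■■              ┃2024-01-15 00:00:15.432
  ┃■■■■■■■■■■              ┗━━━━━━━━━━━━━━━━━━━━━━━
  ┃■■■■■■■■■■                  ┃┃                  
  ┃■■■■■■■■■■                  ┃┃                  
  ┃■■■■■■■■■■                  ┃┃                  
  ┃■■■■■■■■■■                  ┃┃                  
  ┃■■■■■■■■■■                  ┃┃                  
  ┃                            ┃┃                  
  ┃                            ┃┛                  
  ┃                            ┃                   
  ┃                            ┃                   
  ┃                            ┃                   
  ┗━━━━━━━━━━━━━━━━━━━━━━━━━━━━┛                   
                                                   
                                                   


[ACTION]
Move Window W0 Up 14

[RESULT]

      ┃                    ┃ FileEditor            
      ┃                    ┠───────────────────────
      ┃                    ┃█024-01-15 00:00:04.243
  ┏━━━━━━━━━━━━━━━━━━━━━━━━┃2024-01-15 00:00:04.955
  ┃ Minesweeper            ┃2024-01-15 00:00:07.743
  ┠────────────────────────┃2024-01-15 00:00:10.861
  ┃■■■■■■■■■■              ┃2024-01-15 00:00:12.220
  ┃■■■■■■■■■■              ┃2024-01-15 00:00:15.172
  ┃■■■■■■■■■■              ┃2024-01-15 00:00:15.578
  ┃■■■■■■■■■■              ┃2024-01-15 00:00:15.432
  ┃■■■■■■■■■■              ┗━━━━━━━━━━━━━━━━━━━━━━━
  ┃■■■■■■■■■■                  ┃                   
  ┃■■■■■■■■■■                  ┃                   
  ┃■■■■■■■■■■                  ┃                   
  ┃■■■■■■■■■■                  ┃                   
  ┃■■■■■■■■■■                  ┃                   
  ┃                            ┃                   
  ┃                            ┃                   
  ┃                            ┃                   
  ┃                            ┃                   
  ┃                            ┃                   
  ┗━━━━━━━━━━━━━━━━━━━━━━━━━━━━┛                   
                                                   
                                                   


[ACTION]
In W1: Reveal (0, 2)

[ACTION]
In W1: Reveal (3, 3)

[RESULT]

      ┃                    ┃ FileEditor            
      ┃                    ┠───────────────────────
      ┃                    ┃█024-01-15 00:00:04.243
  ┏━━━━━━━━━━━━━━━━━━━━━━━━┃2024-01-15 00:00:04.955
  ┃ Minesweeper            ┃2024-01-15 00:00:07.743
  ┠────────────────────────┃2024-01-15 00:00:10.861
  ┃✹■✹■■■■■■■              ┃2024-01-15 00:00:12.220
  ┃■■■✹■✹✹■■■              ┃2024-01-15 00:00:15.172
  ┃■✹✹■■■■■■■              ┃2024-01-15 00:00:15.578
  ┃✹■✹✹■■■✹■■              ┃2024-01-15 00:00:15.432
  ┃✹■■■✹■■✹■■              ┗━━━━━━━━━━━━━━━━━━━━━━━
  ┃■■■■■■■■■■                  ┃                   
  ┃■■✹■■■■■■■                  ┃                   
  ┃■■■■■✹■■■■                  ┃                   
  ┃■■■■■✹■■✹■                  ┃                   
  ┃✹■■■■■■■■■                  ┃                   
  ┃                            ┃                   
  ┃                            ┃                   
  ┃                            ┃                   
  ┃                            ┃                   
  ┃                            ┃                   
  ┗━━━━━━━━━━━━━━━━━━━━━━━━━━━━┛                   
                                                   
                                                   


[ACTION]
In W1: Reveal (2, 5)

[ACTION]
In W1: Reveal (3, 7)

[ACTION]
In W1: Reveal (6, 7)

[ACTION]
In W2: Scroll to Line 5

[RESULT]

      ┃                    ┃ FileEditor            
      ┃                    ┠───────────────────────
      ┃                    ┃2024-01-15 00:00:12.220
  ┏━━━━━━━━━━━━━━━━━━━━━━━━┃2024-01-15 00:00:15.172
  ┃ Minesweeper            ┃2024-01-15 00:00:15.578
  ┠────────────────────────┃2024-01-15 00:00:15.432
  ┃✹■✹■■■■■■■              ┃2024-01-15 00:00:17.185
  ┃■■■✹■✹✹■■■              ┃2024-01-15 00:00:22.034
  ┃■✹✹■■■■■■■              ┃2024-01-15 00:00:23.033
  ┃✹■✹✹■■■✹■■              ┃2024-01-15 00:00:24.690
  ┃✹■■■✹■■✹■■              ┗━━━━━━━━━━━━━━━━━━━━━━━
  ┃■■■■■■■■■■                  ┃                   
  ┃■■✹■■■■■■■                  ┃                   
  ┃■■■■■✹■■■■                  ┃                   
  ┃■■■■■✹■■✹■                  ┃                   
  ┃✹■■■■■■■■■                  ┃                   
  ┃                            ┃                   
  ┃                            ┃                   
  ┃                            ┃                   
  ┃                            ┃                   
  ┃                            ┃                   
  ┗━━━━━━━━━━━━━━━━━━━━━━━━━━━━┛                   
                                                   
                                                   
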